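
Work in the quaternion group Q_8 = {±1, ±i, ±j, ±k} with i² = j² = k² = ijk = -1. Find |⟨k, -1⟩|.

4

|⟨k⟩| = 4 and |⟨-1⟩| = 2, so |H| is a multiple of lcm(4, 2) = 4 and divides |G| = 8.
Closing under the operation: H = {1, -1, k, -k}, so |H| = 4.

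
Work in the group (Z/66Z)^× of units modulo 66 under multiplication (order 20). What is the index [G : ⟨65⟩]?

10

|⟨65⟩| = 2 and |G| = 20.
By Lagrange, [G : H] = |G|/|H| = 20/2 = 10.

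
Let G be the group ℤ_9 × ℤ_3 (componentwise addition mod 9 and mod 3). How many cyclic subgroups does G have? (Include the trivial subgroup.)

8

A cyclic subgroup of order d is generated by each of its φ(d) elements of order d, so the cyclic subgroups of order d number (#elements of order d)/φ(d).
Cyclic subgroups by order — order 1: 1; order 3: 4; order 9: 3.
Total: 8.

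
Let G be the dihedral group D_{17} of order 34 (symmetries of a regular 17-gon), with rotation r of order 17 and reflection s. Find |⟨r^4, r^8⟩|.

17

|⟨r^4⟩| = 17 and |⟨r^8⟩| = 17, so |H| is a multiple of lcm(17, 17) = 17 and divides |G| = 34.
Closing under the operation: H = {e, r, r^2, r^3, r^4, r^5, r^6, r^7, r^8, r^9, r^10, r^11, r^12, r^13, r^14, r^15, r^16}, so |H| = 17.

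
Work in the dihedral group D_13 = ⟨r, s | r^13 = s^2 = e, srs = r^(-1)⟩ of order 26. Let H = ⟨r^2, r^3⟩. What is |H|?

13

|⟨r^2⟩| = 13 and |⟨r^3⟩| = 13, so |H| is a multiple of lcm(13, 13) = 13 and divides |G| = 26.
Closing under the operation: H = {e, r, r^2, r^3, r^4, r^5, r^6, r^7, r^8, r^9, r^10, r^11, r^12}, so |H| = 13.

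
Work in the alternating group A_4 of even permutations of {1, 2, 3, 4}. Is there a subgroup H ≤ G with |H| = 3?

Yes

3 | 12. A subgroup of order 3 is {e, (1 2 3), (1 3 2)}.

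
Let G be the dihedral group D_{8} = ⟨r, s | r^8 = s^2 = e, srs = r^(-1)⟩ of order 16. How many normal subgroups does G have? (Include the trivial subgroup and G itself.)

7

G has 19 subgroups. Checking conjugation-invariance by order — order 1: 1/1 normal; order 2: 1/9 normal; order 4: 1/5 normal; order 8: 3/3 normal; order 16: 1/1 normal.
Total normal subgroups: 7.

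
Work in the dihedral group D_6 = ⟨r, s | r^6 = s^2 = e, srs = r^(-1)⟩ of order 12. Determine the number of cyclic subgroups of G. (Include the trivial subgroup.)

10

A cyclic subgroup of order d is generated by each of its φ(d) elements of order d, so the cyclic subgroups of order d number (#elements of order d)/φ(d).
Cyclic subgroups by order — order 1: 1; order 2: 7; order 3: 1; order 6: 1.
Total: 10.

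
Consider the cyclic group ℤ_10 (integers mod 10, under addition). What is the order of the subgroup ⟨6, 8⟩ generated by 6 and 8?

5

|⟨6⟩| = 5 and |⟨8⟩| = 5, so |H| is a multiple of lcm(5, 5) = 5 and divides |G| = 10.
Closing under the operation: H = {0, 2, 4, 6, 8}, so |H| = 5.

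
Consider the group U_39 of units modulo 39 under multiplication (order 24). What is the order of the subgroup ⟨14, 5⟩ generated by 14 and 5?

|⟨14⟩| = 2 and |⟨5⟩| = 4, so |H| is a multiple of lcm(2, 4) = 4 and divides |G| = 24.
Closing under the operation: H = {1, 5, 8, 14, 25, 31, 34, 38}, so |H| = 8.

8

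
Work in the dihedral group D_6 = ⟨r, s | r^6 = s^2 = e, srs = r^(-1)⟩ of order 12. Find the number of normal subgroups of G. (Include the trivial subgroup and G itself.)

G has 16 subgroups. Checking conjugation-invariance by order — order 1: 1/1 normal; order 2: 1/7 normal; order 3: 1/1 normal; order 4: 0/3 normal; order 6: 3/3 normal; order 12: 1/1 normal.
Total normal subgroups: 7.

7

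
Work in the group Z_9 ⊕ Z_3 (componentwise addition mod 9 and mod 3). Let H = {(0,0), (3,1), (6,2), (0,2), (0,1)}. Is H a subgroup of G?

No

|H| = 5 does not divide |G| = 27, so by Lagrange H is not a subgroup.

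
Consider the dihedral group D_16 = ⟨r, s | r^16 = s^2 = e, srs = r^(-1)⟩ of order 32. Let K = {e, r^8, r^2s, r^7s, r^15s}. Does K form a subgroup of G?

No

|K| = 5 does not divide |G| = 32, so by Lagrange K is not a subgroup.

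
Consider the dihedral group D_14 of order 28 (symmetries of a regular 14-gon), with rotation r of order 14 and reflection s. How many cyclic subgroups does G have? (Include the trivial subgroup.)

Each element a generates a cyclic subgroup ⟨a⟩; distinct elements may generate the same one (a cyclic group of order d has φ(d) generators).
Cyclic subgroups by order — order 1: 1; order 2: 15; order 7: 1; order 14: 1.
Total: 18.

18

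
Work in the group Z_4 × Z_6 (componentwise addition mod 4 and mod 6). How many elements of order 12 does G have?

8

An element (a,b) has order lcm(ord(a), ord(b)); count pairs with lcm equal to 12.
Enumerating gives 8 such elements.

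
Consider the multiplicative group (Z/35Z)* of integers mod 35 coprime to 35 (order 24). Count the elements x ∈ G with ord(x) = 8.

No element of G has order 8 (even though 8 | 24).

0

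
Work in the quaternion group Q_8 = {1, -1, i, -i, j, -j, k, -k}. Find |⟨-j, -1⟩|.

|⟨-j⟩| = 4 and |⟨-1⟩| = 2, so |H| is a multiple of lcm(4, 2) = 4 and divides |G| = 8.
Closing under the operation: H = {1, -1, j, -j}, so |H| = 4.

4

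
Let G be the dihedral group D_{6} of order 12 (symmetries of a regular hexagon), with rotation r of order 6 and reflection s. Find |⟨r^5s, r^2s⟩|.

|⟨r^5s⟩| = 2 and |⟨r^2s⟩| = 2, so |H| is a multiple of lcm(2, 2) = 2 and divides |G| = 12.
Closing under the operation: H = {e, r^3, r^2s, r^5s}, so |H| = 4.

4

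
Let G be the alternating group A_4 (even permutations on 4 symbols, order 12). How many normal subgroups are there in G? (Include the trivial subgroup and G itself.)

G has 10 subgroups. Checking conjugation-invariance by order — order 1: 1/1 normal; order 2: 0/3 normal; order 3: 0/4 normal; order 4: 1/1 normal; order 12: 1/1 normal.
Total normal subgroups: 3.

3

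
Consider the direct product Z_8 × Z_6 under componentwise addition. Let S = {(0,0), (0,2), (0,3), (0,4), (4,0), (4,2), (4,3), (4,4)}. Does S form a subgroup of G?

No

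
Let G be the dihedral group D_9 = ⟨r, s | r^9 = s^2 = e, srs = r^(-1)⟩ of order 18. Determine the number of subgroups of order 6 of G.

|G| = 18 and 6 | 18, so subgroups of order 6 are possible by Lagrange.
The subgroups of order 6 are: {e, r^3, r^6, r^2s, r^5s, r^8s}; {e, r^3, r^6, s, r^3s, r^6s}; {e, r^3, r^6, rs, r^4s, r^7s}.
So G has 3 subgroups of order 6.

3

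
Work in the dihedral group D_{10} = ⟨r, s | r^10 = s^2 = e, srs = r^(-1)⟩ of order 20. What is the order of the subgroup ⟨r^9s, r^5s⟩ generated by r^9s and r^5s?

10

|⟨r^9s⟩| = 2 and |⟨r^5s⟩| = 2, so |H| is a multiple of lcm(2, 2) = 2 and divides |G| = 20.
Closing under the operation: H = {e, r^2, r^4, r^6, r^8, rs, r^3s, r^5s, r^7s, r^9s}, so |H| = 10.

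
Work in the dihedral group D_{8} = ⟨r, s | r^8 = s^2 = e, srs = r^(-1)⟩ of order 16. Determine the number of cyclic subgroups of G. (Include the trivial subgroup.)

A cyclic subgroup of order d is generated by each of its φ(d) elements of order d, so the cyclic subgroups of order d number (#elements of order d)/φ(d).
Cyclic subgroups by order — order 1: 1; order 2: 9; order 4: 1; order 8: 1.
Total: 12.

12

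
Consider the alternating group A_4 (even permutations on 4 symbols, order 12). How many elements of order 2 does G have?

3

The elements of order 2 are: (1 2)(3 4), (1 3)(2 4), (1 4)(2 3).
That's 3.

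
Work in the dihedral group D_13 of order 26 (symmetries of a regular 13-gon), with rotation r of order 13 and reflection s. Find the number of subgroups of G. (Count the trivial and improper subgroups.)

16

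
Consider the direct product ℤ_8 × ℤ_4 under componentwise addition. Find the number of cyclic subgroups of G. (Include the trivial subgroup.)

14

Each element a generates a cyclic subgroup ⟨a⟩; distinct elements may generate the same one (a cyclic group of order d has φ(d) generators).
Cyclic subgroups by order — order 1: 1; order 2: 3; order 4: 6; order 8: 4.
Total: 14.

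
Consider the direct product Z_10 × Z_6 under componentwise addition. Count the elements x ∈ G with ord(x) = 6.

6

An element (a,b) has order lcm(ord(a), ord(b)); count pairs with lcm equal to 6.
Enumerating gives 6 such elements.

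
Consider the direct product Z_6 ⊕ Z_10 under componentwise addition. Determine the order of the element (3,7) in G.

10

The order of (3,7) in Z_6 × Z_10 is lcm(ord(3) in Z_6, ord(7) in Z_10).
ord(3) = 2 and ord(7) = 10, so |⟨(3,7)⟩| = lcm(2, 10) = 10.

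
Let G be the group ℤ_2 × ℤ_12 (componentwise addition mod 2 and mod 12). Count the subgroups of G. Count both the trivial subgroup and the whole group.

16

|G| = 24, so by Lagrange every subgroup order divides 24. Divisors: 1, 2, 3, 4, 6, 8, 12, 24.
Subgroups by order — order 1: 1; order 2: 3; order 3: 1; order 4: 3; order 6: 3; order 8: 1; order 12: 3; order 24: 1.
Total: 1 + 3 + 1 + 3 + 3 + 1 + 3 + 1 = 16.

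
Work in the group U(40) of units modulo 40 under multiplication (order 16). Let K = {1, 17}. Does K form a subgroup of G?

No

17 ∈ K but its inverse 33 ∉ K, so K is not a subgroup.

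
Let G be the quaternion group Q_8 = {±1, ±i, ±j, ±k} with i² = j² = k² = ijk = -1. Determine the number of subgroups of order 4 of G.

|G| = 8 and 4 | 8, so subgroups of order 4 are possible by Lagrange.
The subgroups of order 4 are: {1, -1, i, -i}; {1, -1, j, -j}; {1, -1, k, -k}.
So G has 3 subgroups of order 4.

3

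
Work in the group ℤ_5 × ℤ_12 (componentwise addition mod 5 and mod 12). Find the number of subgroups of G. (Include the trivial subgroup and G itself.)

12

|G| = 60, so by Lagrange every subgroup order divides 60. Divisors: 1, 2, 3, 4, 5, 6, 10, 12, 15, 20, 30, 60.
Subgroups by order — order 1: 1; order 2: 1; order 3: 1; order 4: 1; order 5: 1; order 6: 1; order 10: 1; order 12: 1; order 15: 1; order 20: 1; order 30: 1; order 60: 1.
Total: 1 + 1 + 1 + 1 + 1 + 1 + 1 + 1 + 1 + 1 + 1 + 1 = 12.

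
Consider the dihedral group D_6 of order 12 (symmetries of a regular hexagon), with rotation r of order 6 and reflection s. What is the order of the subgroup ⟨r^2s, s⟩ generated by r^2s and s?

6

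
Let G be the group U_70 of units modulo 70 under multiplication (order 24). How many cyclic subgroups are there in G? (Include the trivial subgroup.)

A cyclic subgroup of order d is generated by each of its φ(d) elements of order d, so the cyclic subgroups of order d number (#elements of order d)/φ(d).
Cyclic subgroups by order — order 1: 1; order 2: 3; order 3: 1; order 4: 2; order 6: 3; order 12: 2.
Total: 12.

12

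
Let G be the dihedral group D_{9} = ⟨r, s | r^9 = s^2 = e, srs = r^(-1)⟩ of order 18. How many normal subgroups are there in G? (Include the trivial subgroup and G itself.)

G has 16 subgroups. Checking conjugation-invariance by order — order 1: 1/1 normal; order 2: 0/9 normal; order 3: 1/1 normal; order 6: 0/3 normal; order 9: 1/1 normal; order 18: 1/1 normal.
Total normal subgroups: 4.

4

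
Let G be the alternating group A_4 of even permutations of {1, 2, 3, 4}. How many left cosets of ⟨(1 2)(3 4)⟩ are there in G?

|⟨(1 2)(3 4)⟩| = 2 and |G| = 12.
By Lagrange, [G : H] = |G|/|H| = 12/2 = 6.

6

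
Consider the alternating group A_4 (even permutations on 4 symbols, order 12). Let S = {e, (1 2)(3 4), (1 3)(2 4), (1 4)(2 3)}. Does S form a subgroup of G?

Yes

|S| = 4 divides |G| = 12, consistent with Lagrange.
S contains the identity, every element's inverse is in S, and S is closed under ∘: it is a subgroup.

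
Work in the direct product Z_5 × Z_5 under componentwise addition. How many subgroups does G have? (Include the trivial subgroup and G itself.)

|G| = 25, so by Lagrange every subgroup order divides 25. Divisors: 1, 5, 25.
Subgroups by order — order 1: 1; order 5: 6; order 25: 1.
Total: 1 + 6 + 1 = 8.

8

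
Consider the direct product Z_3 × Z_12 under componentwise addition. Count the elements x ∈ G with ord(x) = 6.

8

An element (a,b) has order lcm(ord(a), ord(b)); count pairs with lcm equal to 6.
Enumerating gives 8 such elements.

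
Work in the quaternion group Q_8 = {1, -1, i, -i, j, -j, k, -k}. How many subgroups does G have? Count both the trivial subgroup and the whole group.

|G| = 8, so by Lagrange every subgroup order divides 8. Divisors: 1, 2, 4, 8.
Subgroups by order — order 1: 1; order 2: 1; order 4: 3; order 8: 1.
Total: 1 + 1 + 3 + 1 = 6.

6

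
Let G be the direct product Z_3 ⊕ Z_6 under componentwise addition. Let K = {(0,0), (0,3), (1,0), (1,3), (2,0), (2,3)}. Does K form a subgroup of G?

Yes

|K| = 6 divides |G| = 18, consistent with Lagrange.
K contains the identity, every element's inverse is in K, and K is closed under +: it is a subgroup.
In fact K = ⟨(2,3)⟩.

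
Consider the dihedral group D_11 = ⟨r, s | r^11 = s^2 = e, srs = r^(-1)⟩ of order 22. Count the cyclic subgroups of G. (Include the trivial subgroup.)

13

Each element a generates a cyclic subgroup ⟨a⟩; distinct elements may generate the same one (a cyclic group of order d has φ(d) generators).
Cyclic subgroups by order — order 1: 1; order 2: 11; order 11: 1.
Total: 13.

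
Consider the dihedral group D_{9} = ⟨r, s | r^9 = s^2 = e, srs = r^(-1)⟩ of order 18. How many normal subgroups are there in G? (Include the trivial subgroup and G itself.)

4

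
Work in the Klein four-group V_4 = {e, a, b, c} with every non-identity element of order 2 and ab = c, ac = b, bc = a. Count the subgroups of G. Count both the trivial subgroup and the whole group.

|G| = 4, so by Lagrange every subgroup order divides 4. Divisors: 1, 2, 4.
Subgroups by order — order 1: 1; order 2: 3; order 4: 1.
Total: 1 + 3 + 1 = 5.

5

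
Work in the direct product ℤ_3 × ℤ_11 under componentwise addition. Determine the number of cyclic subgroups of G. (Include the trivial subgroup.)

A cyclic subgroup of order d is generated by each of its φ(d) elements of order d, so the cyclic subgroups of order d number (#elements of order d)/φ(d).
Cyclic subgroups by order — order 1: 1; order 3: 1; order 11: 1; order 33: 1.
Total: 4.

4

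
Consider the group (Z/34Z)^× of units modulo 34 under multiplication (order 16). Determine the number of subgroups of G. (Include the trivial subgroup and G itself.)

|G| = 16, so by Lagrange every subgroup order divides 16. Divisors: 1, 2, 4, 8, 16.
Subgroups by order — order 1: 1; order 2: 1; order 4: 1; order 8: 1; order 16: 1.
Total: 1 + 1 + 1 + 1 + 1 = 5.

5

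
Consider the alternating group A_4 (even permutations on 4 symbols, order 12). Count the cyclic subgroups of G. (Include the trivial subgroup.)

A cyclic subgroup of order d is generated by each of its φ(d) elements of order d, so the cyclic subgroups of order d number (#elements of order d)/φ(d).
Cyclic subgroups by order — order 1: 1; order 2: 3; order 3: 4.
Total: 8.

8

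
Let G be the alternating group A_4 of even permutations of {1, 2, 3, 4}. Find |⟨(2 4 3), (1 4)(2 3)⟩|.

|⟨(2 4 3)⟩| = 3 and |⟨(1 4)(2 3)⟩| = 2, so |H| is a multiple of lcm(3, 2) = 6 and divides |G| = 12.
Closing {(2 4 3), (1 4)(2 3)} under the group operation gives all of G, so |H| = 12.

12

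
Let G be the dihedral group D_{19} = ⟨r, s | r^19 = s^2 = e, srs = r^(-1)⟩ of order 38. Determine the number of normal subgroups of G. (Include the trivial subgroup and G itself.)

3

G has 22 subgroups. Checking conjugation-invariance by order — order 1: 1/1 normal; order 2: 0/19 normal; order 19: 1/1 normal; order 38: 1/1 normal.
Total normal subgroups: 3.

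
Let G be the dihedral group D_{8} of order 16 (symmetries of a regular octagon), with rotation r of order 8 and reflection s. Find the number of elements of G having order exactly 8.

The elements of order 8 are: r, r^3, r^5, r^7.
That's 4.

4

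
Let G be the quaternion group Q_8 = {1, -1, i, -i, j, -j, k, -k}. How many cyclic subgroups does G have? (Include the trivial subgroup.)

Each element a generates a cyclic subgroup ⟨a⟩; distinct elements may generate the same one (a cyclic group of order d has φ(d) generators).
Cyclic subgroups by order — order 1: 1; order 2: 1; order 4: 3.
Total: 5.

5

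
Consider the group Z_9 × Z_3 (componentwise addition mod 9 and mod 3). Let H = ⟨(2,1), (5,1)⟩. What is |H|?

9

|⟨(2,1)⟩| = 9 and |⟨(5,1)⟩| = 9, so |H| is a multiple of lcm(9, 9) = 9 and divides |G| = 27.
Closing under the operation: H = {(0,0), (1,2), (2,1), (3,0), (4,2), (5,1), (6,0), (7,2), (8,1)}, so |H| = 9.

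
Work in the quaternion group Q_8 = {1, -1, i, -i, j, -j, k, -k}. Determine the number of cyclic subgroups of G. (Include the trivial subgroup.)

5

Group the elements of G by the cyclic subgroup they generate; each cyclic subgroup of order d accounts for φ(d) elements.
Cyclic subgroups by order — order 1: 1; order 2: 1; order 4: 3.
Total: 5.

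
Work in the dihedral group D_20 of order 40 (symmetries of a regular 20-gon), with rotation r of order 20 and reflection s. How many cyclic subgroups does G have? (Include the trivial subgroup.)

26

Each element a generates a cyclic subgroup ⟨a⟩; distinct elements may generate the same one (a cyclic group of order d has φ(d) generators).
Cyclic subgroups by order — order 1: 1; order 2: 21; order 4: 1; order 5: 1; order 10: 1; order 20: 1.
Total: 26.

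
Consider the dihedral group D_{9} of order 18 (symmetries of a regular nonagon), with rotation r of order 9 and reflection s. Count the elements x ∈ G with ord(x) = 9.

The elements of order 9 are: r, r^2, r^4, r^5, r^7, r^8.
That's 6.

6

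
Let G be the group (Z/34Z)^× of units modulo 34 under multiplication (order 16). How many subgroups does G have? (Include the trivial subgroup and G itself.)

5

|G| = 16, so by Lagrange every subgroup order divides 16. Divisors: 1, 2, 4, 8, 16.
Subgroups by order — order 1: 1; order 2: 1; order 4: 1; order 8: 1; order 16: 1.
Total: 1 + 1 + 1 + 1 + 1 = 5.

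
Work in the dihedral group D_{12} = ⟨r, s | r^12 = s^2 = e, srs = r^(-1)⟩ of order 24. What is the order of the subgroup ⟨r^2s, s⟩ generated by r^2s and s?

12

|⟨r^2s⟩| = 2 and |⟨s⟩| = 2, so |H| is a multiple of lcm(2, 2) = 2 and divides |G| = 24.
Closing under the operation: H = {e, r^2, r^4, r^6, r^8, r^10, s, r^2s, r^4s, r^6s, r^8s, r^10s}, so |H| = 12.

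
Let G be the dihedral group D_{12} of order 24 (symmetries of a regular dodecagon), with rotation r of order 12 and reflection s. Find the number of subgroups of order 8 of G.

|G| = 24 and 8 | 24, so subgroups of order 8 are possible by Lagrange.
The subgroups of order 8 are: {e, r^3, r^6, r^9, rs, r^4s, r^7s, r^10s}; {e, r^3, r^6, r^9, r^2s, r^5s, r^8s, r^11s}; {e, r^3, r^6, r^9, s, r^3s, r^6s, r^9s}.
So G has 3 subgroups of order 8.

3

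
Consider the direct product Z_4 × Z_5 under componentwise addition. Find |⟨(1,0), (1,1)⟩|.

20

|⟨(1,0)⟩| = 4 and |⟨(1,1)⟩| = 20, so |H| is a multiple of lcm(4, 20) = 20 and divides |G| = 20.
Closing {(1,0), (1,1)} under the group operation gives all of G, so |H| = 20.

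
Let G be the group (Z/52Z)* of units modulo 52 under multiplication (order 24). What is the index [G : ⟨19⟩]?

|⟨19⟩| = 12 and |G| = 24.
By Lagrange, [G : H] = |G|/|H| = 24/12 = 2.

2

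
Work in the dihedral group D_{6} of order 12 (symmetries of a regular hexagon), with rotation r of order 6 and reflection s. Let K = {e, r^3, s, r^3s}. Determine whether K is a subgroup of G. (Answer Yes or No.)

|K| = 4 divides |G| = 12, consistent with Lagrange.
K contains the identity, every element's inverse is in K, and K is closed under ·: it is a subgroup.

Yes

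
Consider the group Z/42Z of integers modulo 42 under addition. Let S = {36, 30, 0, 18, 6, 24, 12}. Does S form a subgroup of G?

|S| = 7 divides |G| = 42, consistent with Lagrange.
S contains the identity, every element's inverse is in S, and S is closed under +: it is a subgroup.
In fact S = ⟨18⟩.

Yes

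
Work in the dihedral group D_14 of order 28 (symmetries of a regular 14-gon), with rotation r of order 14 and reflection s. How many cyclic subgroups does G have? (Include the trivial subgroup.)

Each element a generates a cyclic subgroup ⟨a⟩; distinct elements may generate the same one (a cyclic group of order d has φ(d) generators).
Cyclic subgroups by order — order 1: 1; order 2: 15; order 7: 1; order 14: 1.
Total: 18.

18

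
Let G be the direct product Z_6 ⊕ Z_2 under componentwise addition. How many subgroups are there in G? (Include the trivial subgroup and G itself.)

|G| = 12, so by Lagrange every subgroup order divides 12. Divisors: 1, 2, 3, 4, 6, 12.
Subgroups by order — order 1: 1; order 2: 3; order 3: 1; order 4: 1; order 6: 3; order 12: 1.
Total: 1 + 3 + 1 + 1 + 3 + 1 = 10.

10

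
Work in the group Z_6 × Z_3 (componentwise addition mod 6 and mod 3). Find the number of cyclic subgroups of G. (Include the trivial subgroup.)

10

Group the elements of G by the cyclic subgroup they generate; each cyclic subgroup of order d accounts for φ(d) elements.
Cyclic subgroups by order — order 1: 1; order 2: 1; order 3: 4; order 6: 4.
Total: 10.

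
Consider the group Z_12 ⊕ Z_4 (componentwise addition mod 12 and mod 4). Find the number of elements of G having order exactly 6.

An element (a,b) has order lcm(ord(a), ord(b)); count pairs with lcm equal to 6.
Enumerating gives 6 such elements.

6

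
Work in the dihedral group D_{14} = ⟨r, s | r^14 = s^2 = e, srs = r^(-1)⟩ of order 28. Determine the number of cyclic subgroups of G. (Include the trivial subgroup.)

Each element a generates a cyclic subgroup ⟨a⟩; distinct elements may generate the same one (a cyclic group of order d has φ(d) generators).
Cyclic subgroups by order — order 1: 1; order 2: 15; order 7: 1; order 14: 1.
Total: 18.

18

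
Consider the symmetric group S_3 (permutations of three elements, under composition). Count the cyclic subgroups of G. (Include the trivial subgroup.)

A cyclic subgroup of order d is generated by each of its φ(d) elements of order d, so the cyclic subgroups of order d number (#elements of order d)/φ(d).
Cyclic subgroups by order — order 1: 1; order 2: 3; order 3: 1.
Total: 5.

5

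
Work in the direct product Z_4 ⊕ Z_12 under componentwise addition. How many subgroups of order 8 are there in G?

|G| = 48 and 8 | 48, so subgroups of order 8 are possible by Lagrange.
The subgroups of order 8 are: {(0,0), (0,3), (0,6), (0,9), (2,0), (2,3), (2,6), (2,9)}; {(0,0), (0,6), (1,0), (1,6), (2,0), (2,6), (3,0), (3,6)}; {(0,0), (0,6), (1,3), (1,9), (2,0), (2,6), (3,3), (3,9)}.
So G has 3 subgroups of order 8.

3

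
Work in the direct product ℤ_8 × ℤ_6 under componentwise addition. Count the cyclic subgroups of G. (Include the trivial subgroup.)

16

Each element a generates a cyclic subgroup ⟨a⟩; distinct elements may generate the same one (a cyclic group of order d has φ(d) generators).
Cyclic subgroups by order — order 1: 1; order 2: 3; order 3: 1; order 4: 2; order 6: 3; order 8: 2; order 12: 2; order 24: 2.
Total: 16.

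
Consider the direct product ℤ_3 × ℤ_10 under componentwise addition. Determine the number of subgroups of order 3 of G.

|G| = 30 and 3 | 30, so subgroups of order 3 are possible by Lagrange.
The subgroups of order 3 are: {(0,0), (1,0), (2,0)}.
So G has 1 subgroup of order 3.

1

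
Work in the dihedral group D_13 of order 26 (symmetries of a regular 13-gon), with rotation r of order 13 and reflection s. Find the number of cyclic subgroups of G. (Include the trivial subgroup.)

Each element a generates a cyclic subgroup ⟨a⟩; distinct elements may generate the same one (a cyclic group of order d has φ(d) generators).
Cyclic subgroups by order — order 1: 1; order 2: 13; order 13: 1.
Total: 15.

15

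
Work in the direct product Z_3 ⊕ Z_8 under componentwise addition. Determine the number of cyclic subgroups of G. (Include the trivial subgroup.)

8

Group the elements of G by the cyclic subgroup they generate; each cyclic subgroup of order d accounts for φ(d) elements.
Cyclic subgroups by order — order 1: 1; order 2: 1; order 3: 1; order 4: 1; order 6: 1; order 8: 1; order 12: 1; order 24: 1.
Total: 8.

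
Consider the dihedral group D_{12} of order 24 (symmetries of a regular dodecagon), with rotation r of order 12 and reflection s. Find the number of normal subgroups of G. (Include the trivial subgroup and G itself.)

G has 34 subgroups. Checking conjugation-invariance by order — order 1: 1/1 normal; order 2: 1/13 normal; order 3: 1/1 normal; order 4: 1/7 normal; order 6: 1/5 normal; order 8: 0/3 normal; order 12: 3/3 normal; order 24: 1/1 normal.
Total normal subgroups: 9.

9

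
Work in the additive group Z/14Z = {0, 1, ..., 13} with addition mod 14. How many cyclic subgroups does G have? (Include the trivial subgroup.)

Group the elements of G by the cyclic subgroup they generate; each cyclic subgroup of order d accounts for φ(d) elements.
Cyclic subgroups by order — order 1: 1; order 2: 1; order 7: 1; order 14: 1.
Total: 4.

4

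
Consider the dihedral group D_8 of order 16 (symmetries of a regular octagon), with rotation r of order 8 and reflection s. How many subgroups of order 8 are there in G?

3

|G| = 16 and 8 | 16, so subgroups of order 8 are possible by Lagrange.
The subgroups of order 8 are: {e, r, r^2, r^3, r^4, r^5, r^6, r^7}; {e, r^2, r^4, r^6, s, r^2s, r^4s, r^6s}; {e, r^2, r^4, r^6, rs, r^3s, r^5s, r^7s}.
So G has 3 subgroups of order 8.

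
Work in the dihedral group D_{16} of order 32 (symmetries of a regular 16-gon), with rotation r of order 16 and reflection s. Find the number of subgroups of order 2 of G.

17

|G| = 32 and 2 | 32, so subgroups of order 2 are possible by Lagrange.
The subgroups of order 2 are: {e, r^10s}; {e, r^11s}; {e, r^12s}; {e, r^13s}; … (17 in all).
So G has 17 subgroups of order 2.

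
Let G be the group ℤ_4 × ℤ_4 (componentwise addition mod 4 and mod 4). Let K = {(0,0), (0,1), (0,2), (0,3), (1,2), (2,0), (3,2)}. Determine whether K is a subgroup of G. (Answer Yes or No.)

|K| = 7 does not divide |G| = 16, so by Lagrange K is not a subgroup.

No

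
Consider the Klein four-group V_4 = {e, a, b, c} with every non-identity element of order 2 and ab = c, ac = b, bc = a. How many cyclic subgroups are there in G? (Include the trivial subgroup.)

4

A cyclic subgroup of order d is generated by each of its φ(d) elements of order d, so the cyclic subgroups of order d number (#elements of order d)/φ(d).
Cyclic subgroups by order — order 1: 1; order 2: 3.
Total: 4.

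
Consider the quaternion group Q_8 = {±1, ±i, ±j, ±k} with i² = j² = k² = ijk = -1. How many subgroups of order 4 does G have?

3

|G| = 8 and 4 | 8, so subgroups of order 4 are possible by Lagrange.
The subgroups of order 4 are: {1, -1, i, -i}; {1, -1, j, -j}; {1, -1, k, -k}.
So G has 3 subgroups of order 4.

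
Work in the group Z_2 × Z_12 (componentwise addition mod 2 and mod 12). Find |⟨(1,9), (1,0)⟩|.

|⟨(1,9)⟩| = 4 and |⟨(1,0)⟩| = 2, so |H| is a multiple of lcm(4, 2) = 4 and divides |G| = 24.
Closing under the operation: H = {(0,0), (0,3), (0,6), (0,9), (1,0), (1,3), (1,6), (1,9)}, so |H| = 8.

8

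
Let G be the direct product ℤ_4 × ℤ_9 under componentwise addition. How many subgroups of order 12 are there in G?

|G| = 36 and 12 | 36, so subgroups of order 12 are possible by Lagrange.
The subgroups of order 12 are: {(0,0), (0,3), (0,6), (1,0), (1,3), (1,6), (2,0), (2,3), (2,6), (3,0), (3,3), (3,6)}.
So G has 1 subgroup of order 12.

1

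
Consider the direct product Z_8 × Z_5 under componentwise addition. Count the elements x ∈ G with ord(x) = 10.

An element (a,b) has order lcm(ord(a), ord(b)); count pairs with lcm equal to 10.
Enumerating gives 4 such elements.

4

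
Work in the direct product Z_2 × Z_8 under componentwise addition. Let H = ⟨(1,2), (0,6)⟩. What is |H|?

|⟨(1,2)⟩| = 4 and |⟨(0,6)⟩| = 4, so |H| is a multiple of lcm(4, 4) = 4 and divides |G| = 16.
Closing under the operation: H = {(0,0), (0,2), (0,4), (0,6), (1,0), (1,2), (1,4), (1,6)}, so |H| = 8.

8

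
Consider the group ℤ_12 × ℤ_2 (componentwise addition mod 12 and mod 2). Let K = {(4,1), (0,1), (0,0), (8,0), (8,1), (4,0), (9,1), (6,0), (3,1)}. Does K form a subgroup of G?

|K| = 9 does not divide |G| = 24, so by Lagrange K is not a subgroup.

No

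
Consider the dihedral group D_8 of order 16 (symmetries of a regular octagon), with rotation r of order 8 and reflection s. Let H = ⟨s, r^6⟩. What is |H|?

8

|⟨s⟩| = 2 and |⟨r^6⟩| = 4, so |H| is a multiple of lcm(2, 4) = 4 and divides |G| = 16.
Closing under the operation: H = {e, r^2, r^4, r^6, s, r^2s, r^4s, r^6s}, so |H| = 8.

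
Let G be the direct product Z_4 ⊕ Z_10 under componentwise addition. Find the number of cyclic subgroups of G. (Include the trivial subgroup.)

12

Group the elements of G by the cyclic subgroup they generate; each cyclic subgroup of order d accounts for φ(d) elements.
Cyclic subgroups by order — order 1: 1; order 2: 3; order 4: 2; order 5: 1; order 10: 3; order 20: 2.
Total: 12.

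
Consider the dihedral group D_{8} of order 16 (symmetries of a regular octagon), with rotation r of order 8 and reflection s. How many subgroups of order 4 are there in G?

|G| = 16 and 4 | 16, so subgroups of order 4 are possible by Lagrange.
The subgroups of order 4 are: {e, r^2, r^4, r^6}; {e, r^4, r^2s, r^6s}; {e, r^4, r^3s, r^7s}; {e, r^4, s, r^4s}; … (5 in all).
So G has 5 subgroups of order 4.

5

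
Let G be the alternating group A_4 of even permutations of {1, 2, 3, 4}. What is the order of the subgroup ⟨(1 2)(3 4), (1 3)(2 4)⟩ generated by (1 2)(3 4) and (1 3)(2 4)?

4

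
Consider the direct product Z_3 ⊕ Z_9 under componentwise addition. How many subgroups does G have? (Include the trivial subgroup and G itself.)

10

|G| = 27, so by Lagrange every subgroup order divides 27. Divisors: 1, 3, 9, 27.
Subgroups by order — order 1: 1; order 3: 4; order 9: 4; order 27: 1.
Total: 1 + 4 + 4 + 1 = 10.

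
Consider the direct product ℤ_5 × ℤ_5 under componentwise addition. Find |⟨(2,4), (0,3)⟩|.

25

|⟨(2,4)⟩| = 5 and |⟨(0,3)⟩| = 5, so |H| is a multiple of lcm(5, 5) = 5 and divides |G| = 25.
Closing {(2,4), (0,3)} under the group operation gives all of G, so |H| = 25.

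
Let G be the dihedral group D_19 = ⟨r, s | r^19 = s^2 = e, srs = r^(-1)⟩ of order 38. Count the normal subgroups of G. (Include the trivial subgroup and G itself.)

3

G has 22 subgroups. Checking conjugation-invariance by order — order 1: 1/1 normal; order 2: 0/19 normal; order 19: 1/1 normal; order 38: 1/1 normal.
Total normal subgroups: 3.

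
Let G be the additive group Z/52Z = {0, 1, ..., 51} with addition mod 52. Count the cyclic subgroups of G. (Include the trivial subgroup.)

A cyclic subgroup of order d is generated by each of its φ(d) elements of order d, so the cyclic subgroups of order d number (#elements of order d)/φ(d).
Cyclic subgroups by order — order 1: 1; order 2: 1; order 4: 1; order 13: 1; order 26: 1; order 52: 1.
Total: 6.

6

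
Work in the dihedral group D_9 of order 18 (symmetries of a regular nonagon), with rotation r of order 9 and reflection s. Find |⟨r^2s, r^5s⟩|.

|⟨r^2s⟩| = 2 and |⟨r^5s⟩| = 2, so |H| is a multiple of lcm(2, 2) = 2 and divides |G| = 18.
Closing under the operation: H = {e, r^3, r^6, r^2s, r^5s, r^8s}, so |H| = 6.

6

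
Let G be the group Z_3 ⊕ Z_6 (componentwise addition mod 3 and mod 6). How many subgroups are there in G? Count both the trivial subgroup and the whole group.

12

|G| = 18, so by Lagrange every subgroup order divides 18. Divisors: 1, 2, 3, 6, 9, 18.
Subgroups by order — order 1: 1; order 2: 1; order 3: 4; order 6: 4; order 9: 1; order 18: 1.
Total: 1 + 1 + 4 + 4 + 1 + 1 = 12.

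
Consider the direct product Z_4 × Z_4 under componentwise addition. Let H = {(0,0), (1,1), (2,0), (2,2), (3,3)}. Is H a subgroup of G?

No

|H| = 5 does not divide |G| = 16, so by Lagrange H is not a subgroup.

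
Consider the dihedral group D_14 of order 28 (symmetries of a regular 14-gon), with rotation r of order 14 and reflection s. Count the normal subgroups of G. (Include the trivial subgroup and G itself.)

7

G has 28 subgroups. Checking conjugation-invariance by order — order 1: 1/1 normal; order 2: 1/15 normal; order 4: 0/7 normal; order 7: 1/1 normal; order 14: 3/3 normal; order 28: 1/1 normal.
Total normal subgroups: 7.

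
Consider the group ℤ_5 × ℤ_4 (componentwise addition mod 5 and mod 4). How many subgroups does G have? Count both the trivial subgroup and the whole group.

|G| = 20, so by Lagrange every subgroup order divides 20. Divisors: 1, 2, 4, 5, 10, 20.
Subgroups by order — order 1: 1; order 2: 1; order 4: 1; order 5: 1; order 10: 1; order 20: 1.
Total: 1 + 1 + 1 + 1 + 1 + 1 = 6.

6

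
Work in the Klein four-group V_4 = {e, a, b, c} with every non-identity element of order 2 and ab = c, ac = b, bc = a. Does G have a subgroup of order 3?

No

3 does not divide |G| = 4, so by Lagrange no subgroup of order 3 exists.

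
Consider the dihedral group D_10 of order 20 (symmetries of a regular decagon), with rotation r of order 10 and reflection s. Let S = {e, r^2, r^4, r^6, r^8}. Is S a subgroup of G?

Yes

|S| = 5 divides |G| = 20, consistent with Lagrange.
S contains the identity, every element's inverse is in S, and S is closed under ·: it is a subgroup.
In fact S = ⟨r^4⟩.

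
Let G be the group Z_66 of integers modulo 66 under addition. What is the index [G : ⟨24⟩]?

6

|⟨24⟩| = 11 and |G| = 66.
By Lagrange, [G : H] = |G|/|H| = 66/11 = 6.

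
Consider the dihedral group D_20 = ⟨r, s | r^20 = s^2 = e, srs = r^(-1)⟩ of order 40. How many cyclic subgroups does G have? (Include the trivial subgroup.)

26

Each element a generates a cyclic subgroup ⟨a⟩; distinct elements may generate the same one (a cyclic group of order d has φ(d) generators).
Cyclic subgroups by order — order 1: 1; order 2: 21; order 4: 1; order 5: 1; order 10: 1; order 20: 1.
Total: 26.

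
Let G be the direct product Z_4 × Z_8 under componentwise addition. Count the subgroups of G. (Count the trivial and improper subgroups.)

|G| = 32, so by Lagrange every subgroup order divides 32. Divisors: 1, 2, 4, 8, 16, 32.
Subgroups by order — order 1: 1; order 2: 3; order 4: 7; order 8: 7; order 16: 3; order 32: 1.
Total: 1 + 3 + 7 + 7 + 3 + 1 = 22.

22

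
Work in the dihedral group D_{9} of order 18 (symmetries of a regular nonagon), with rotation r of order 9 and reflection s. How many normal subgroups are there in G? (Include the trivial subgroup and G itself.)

G has 16 subgroups. Checking conjugation-invariance by order — order 1: 1/1 normal; order 2: 0/9 normal; order 3: 1/1 normal; order 6: 0/3 normal; order 9: 1/1 normal; order 18: 1/1 normal.
Total normal subgroups: 4.

4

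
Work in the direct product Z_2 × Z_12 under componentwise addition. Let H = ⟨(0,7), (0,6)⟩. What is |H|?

12

|⟨(0,7)⟩| = 12 and |⟨(0,6)⟩| = 2, so |H| is a multiple of lcm(12, 2) = 12 and divides |G| = 24.
Closing under the operation: H = {(0,0), (0,1), (0,2), (0,3), (0,4), (0,5), (0,6), (0,7), (0,8), (0,9), (0,10), (0,11)}, so |H| = 12.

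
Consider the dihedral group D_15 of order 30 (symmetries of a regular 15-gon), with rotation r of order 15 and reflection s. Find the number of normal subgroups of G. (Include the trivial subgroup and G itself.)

G has 28 subgroups. Checking conjugation-invariance by order — order 1: 1/1 normal; order 2: 0/15 normal; order 3: 1/1 normal; order 5: 1/1 normal; order 6: 0/5 normal; order 10: 0/3 normal; order 15: 1/1 normal; order 30: 1/1 normal.
Total normal subgroups: 5.

5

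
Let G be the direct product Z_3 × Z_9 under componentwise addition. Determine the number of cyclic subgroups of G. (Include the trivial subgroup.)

8

Each element a generates a cyclic subgroup ⟨a⟩; distinct elements may generate the same one (a cyclic group of order d has φ(d) generators).
Cyclic subgroups by order — order 1: 1; order 3: 4; order 9: 3.
Total: 8.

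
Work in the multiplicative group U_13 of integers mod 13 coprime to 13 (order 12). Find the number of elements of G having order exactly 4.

2

The elements of order 4 are: 5, 8.
That's 2.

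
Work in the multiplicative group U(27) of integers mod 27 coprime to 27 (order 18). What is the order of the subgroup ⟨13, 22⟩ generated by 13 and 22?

|⟨13⟩| = 9 and |⟨22⟩| = 9, so |H| is a multiple of lcm(9, 9) = 9 and divides |G| = 18.
Closing under the operation: H = {1, 4, 7, 10, 13, 16, 19, 22, 25}, so |H| = 9.

9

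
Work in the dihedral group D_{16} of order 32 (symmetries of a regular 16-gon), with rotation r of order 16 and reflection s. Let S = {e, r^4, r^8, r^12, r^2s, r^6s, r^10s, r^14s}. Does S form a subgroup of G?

|S| = 8 divides |G| = 32, consistent with Lagrange.
S contains the identity, every element's inverse is in S, and S is closed under ·: it is a subgroup.

Yes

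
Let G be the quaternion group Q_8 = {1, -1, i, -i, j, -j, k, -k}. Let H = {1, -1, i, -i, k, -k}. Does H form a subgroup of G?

|H| = 6 does not divide |G| = 8, so by Lagrange H is not a subgroup.

No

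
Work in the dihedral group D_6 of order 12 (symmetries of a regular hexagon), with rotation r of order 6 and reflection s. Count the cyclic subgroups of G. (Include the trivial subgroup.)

Group the elements of G by the cyclic subgroup they generate; each cyclic subgroup of order d accounts for φ(d) elements.
Cyclic subgroups by order — order 1: 1; order 2: 7; order 3: 1; order 6: 1.
Total: 10.

10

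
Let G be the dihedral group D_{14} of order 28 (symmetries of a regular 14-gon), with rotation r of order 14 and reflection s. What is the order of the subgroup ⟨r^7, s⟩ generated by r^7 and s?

|⟨r^7⟩| = 2 and |⟨s⟩| = 2, so |H| is a multiple of lcm(2, 2) = 2 and divides |G| = 28.
Closing under the operation: H = {e, r^7, s, r^7s}, so |H| = 4.

4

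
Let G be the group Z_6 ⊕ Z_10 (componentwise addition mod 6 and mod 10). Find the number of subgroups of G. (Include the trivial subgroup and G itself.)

|G| = 60, so by Lagrange every subgroup order divides 60. Divisors: 1, 2, 3, 4, 5, 6, 10, 12, 15, 20, 30, 60.
Subgroups by order — order 1: 1; order 2: 3; order 3: 1; order 4: 1; order 5: 1; order 6: 3; order 10: 3; order 12: 1; order 15: 1; order 20: 1; order 30: 3; order 60: 1.
Total: 1 + 3 + 1 + 1 + 1 + 3 + 3 + 1 + 1 + 1 + 3 + 1 = 20.

20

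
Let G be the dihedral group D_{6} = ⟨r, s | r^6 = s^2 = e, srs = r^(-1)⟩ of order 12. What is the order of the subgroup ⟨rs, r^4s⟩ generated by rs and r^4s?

4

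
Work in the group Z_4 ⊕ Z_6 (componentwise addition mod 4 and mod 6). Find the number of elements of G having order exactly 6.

6

An element (a,b) has order lcm(ord(a), ord(b)); count pairs with lcm equal to 6.
Enumerating gives 6 such elements.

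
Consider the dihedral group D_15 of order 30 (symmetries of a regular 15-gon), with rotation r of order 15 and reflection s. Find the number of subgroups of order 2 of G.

|G| = 30 and 2 | 30, so subgroups of order 2 are possible by Lagrange.
The subgroups of order 2 are: {e, r^10s}; {e, r^11s}; {e, r^12s}; {e, r^13s}; … (15 in all).
So G has 15 subgroups of order 2.

15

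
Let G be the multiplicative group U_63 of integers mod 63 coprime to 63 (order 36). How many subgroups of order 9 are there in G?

1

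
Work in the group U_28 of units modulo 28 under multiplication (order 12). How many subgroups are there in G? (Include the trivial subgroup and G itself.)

10

|G| = 12, so by Lagrange every subgroup order divides 12. Divisors: 1, 2, 3, 4, 6, 12.
Subgroups by order — order 1: 1; order 2: 3; order 3: 1; order 4: 1; order 6: 3; order 12: 1.
Total: 1 + 3 + 1 + 1 + 3 + 1 = 10.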